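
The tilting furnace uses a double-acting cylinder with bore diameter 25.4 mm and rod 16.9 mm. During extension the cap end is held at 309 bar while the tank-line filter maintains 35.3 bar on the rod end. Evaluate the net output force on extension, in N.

Cap-side area A_cap = π/4 × (25.4 mm)² = 506.7 mm^2
Rod-side annular area A_ann = π/4 × (25.4² − 16.9²) = 282.4 mm^2
Net thrust = P_cap·A_cap − P_rod·A_ann = 15660 N − 996.8 N

F ≈ 14700 N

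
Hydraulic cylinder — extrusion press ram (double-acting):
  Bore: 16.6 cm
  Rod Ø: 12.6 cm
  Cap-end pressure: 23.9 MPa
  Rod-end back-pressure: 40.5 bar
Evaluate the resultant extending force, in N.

Cap-side area A_cap = π/4 × (16.6 cm)² = 216.4 cm^2
Rod-side annular area A_ann = π/4 × (16.6² − 12.6²) = 91.73 cm^2
Net thrust = P_cap·A_cap − P_rod·A_ann = 5.173e5 N − 37150 N

F ≈ 4.80e5 N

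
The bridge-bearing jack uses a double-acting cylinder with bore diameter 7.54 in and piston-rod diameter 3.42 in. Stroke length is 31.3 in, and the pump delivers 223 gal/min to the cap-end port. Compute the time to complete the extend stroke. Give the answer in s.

t ≈ 1.63 s

Cap-side area A_cap = π/4 × (7.54 in)² = 44.65 in^2
Swept volume V = A × L; t = V / Q = A·L / Q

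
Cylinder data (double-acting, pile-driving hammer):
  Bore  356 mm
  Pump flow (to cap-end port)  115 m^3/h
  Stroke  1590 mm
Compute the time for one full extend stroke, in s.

t ≈ 4.95 s

Cap-side area A_cap = π/4 × (356 mm)² = 99540 mm^2
Swept volume V = A × L; t = V / Q = A·L / Q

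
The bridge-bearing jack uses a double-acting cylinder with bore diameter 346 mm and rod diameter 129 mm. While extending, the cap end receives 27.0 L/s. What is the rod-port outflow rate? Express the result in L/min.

Cap-side area A_cap = π/4 × (346 mm)² = 94020 mm^2
Rod-side annular area A_ann = π/4 × (346² − 129²) = 80950 mm^2
Piston speed v = Q_in/A_cap; rod-end outflow Q_out = v × A_ann = Q_in × A_ann/A_cap.

Q_out ≈ 1390 L/min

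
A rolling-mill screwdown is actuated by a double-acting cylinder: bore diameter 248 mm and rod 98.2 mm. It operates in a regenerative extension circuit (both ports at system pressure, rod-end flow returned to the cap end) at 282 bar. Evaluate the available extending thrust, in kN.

F ≈ 214 kN

With equal pressure on both faces, forces on the annular region cancel; the net push is pressure × rod cross-section.
Rod cross-section A_rod = π/4 × (98.2 mm)² = 7574 mm^2
F = P × A_rod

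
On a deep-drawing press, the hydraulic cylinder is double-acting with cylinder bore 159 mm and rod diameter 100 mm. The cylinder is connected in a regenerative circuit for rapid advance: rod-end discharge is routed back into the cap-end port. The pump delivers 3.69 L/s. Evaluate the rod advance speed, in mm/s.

v ≈ 470 mm/s

In regeneration the rod-end outflow joins the pump flow into the cap end, so the net volume the pump must supply per unit advance equals the rod cross-section area.
Rod cross-section A_rod = π/4 × (100 mm)² = 7854 mm^2
v = Q_pump / A_rod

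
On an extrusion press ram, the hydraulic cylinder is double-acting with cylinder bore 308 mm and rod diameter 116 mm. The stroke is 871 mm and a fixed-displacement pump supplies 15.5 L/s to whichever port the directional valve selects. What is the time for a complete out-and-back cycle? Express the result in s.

t ≈ 7.78 s

Cap-side area A_cap = π/4 × (308 mm)² = 74510 mm^2
Rod-side annular area A_ann = π/4 × (308² − 116²) = 63940 mm^2
t_ext = A_cap·L/Q = 4.187 s
t_ret = A_ann·L/Q = 3.593 s
t_cycle = t_ext + t_ret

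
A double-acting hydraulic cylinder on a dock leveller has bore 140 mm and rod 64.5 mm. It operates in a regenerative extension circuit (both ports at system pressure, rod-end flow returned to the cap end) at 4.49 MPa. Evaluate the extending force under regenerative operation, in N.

F ≈ 14700 N

With equal pressure on both faces, forces on the annular region cancel; the net push is pressure × rod cross-section.
Rod cross-section A_rod = π/4 × (64.5 mm)² = 3267 mm^2
F = P × A_rod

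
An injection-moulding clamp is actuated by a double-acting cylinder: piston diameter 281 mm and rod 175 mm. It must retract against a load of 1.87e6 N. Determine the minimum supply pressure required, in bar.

Rod-side annular area A_ann = π/4 × (281² − 175²) = 37960 mm^2
Retraction: pressure acts on the annular area.
P = F / A = 1.87e6 N / A

P ≈ 493 bar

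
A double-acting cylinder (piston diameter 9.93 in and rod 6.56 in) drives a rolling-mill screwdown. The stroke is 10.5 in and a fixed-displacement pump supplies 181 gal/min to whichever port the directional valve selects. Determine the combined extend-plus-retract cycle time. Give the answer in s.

Cap-side area A_cap = π/4 × (9.93 in)² = 77.44 in^2
Rod-side annular area A_ann = π/4 × (9.93² − 6.56²) = 43.65 in^2
t_ext = A_cap·L/Q = 1.167 s
t_ret = A_ann·L/Q = 0.6576 s
t_cycle = t_ext + t_ret

t ≈ 1.82 s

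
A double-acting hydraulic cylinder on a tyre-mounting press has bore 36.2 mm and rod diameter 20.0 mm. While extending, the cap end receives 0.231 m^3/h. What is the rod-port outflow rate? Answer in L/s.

Q_out ≈ 0.0446 L/s

Cap-side area A_cap = π/4 × (36.2 mm)² = 1029 mm^2
Rod-side annular area A_ann = π/4 × (36.2² − 20.0²) = 715.1 mm^2
Piston speed v = Q_in/A_cap; rod-end outflow Q_out = v × A_ann = Q_in × A_ann/A_cap.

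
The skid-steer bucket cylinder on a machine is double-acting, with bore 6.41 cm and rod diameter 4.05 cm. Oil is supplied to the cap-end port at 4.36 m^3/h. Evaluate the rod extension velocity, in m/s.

v ≈ 0.375 m/s

Cap-side area A_cap = π/4 × (6.41 cm)² = 32.27 cm^2
v = Q / A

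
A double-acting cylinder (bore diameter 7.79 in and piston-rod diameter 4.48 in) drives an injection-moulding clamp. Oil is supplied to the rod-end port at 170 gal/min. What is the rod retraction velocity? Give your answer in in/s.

v ≈ 20.5 in/s

Rod-side annular area A_ann = π/4 × (7.79² − 4.48²) = 31.90 in^2
Flow into the rod-end port fills the annular volume.
v = Q / A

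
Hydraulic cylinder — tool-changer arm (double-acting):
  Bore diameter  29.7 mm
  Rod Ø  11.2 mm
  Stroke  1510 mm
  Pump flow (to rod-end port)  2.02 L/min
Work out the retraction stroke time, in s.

t ≈ 26.7 s

Rod-side annular area A_ann = π/4 × (29.7² − 11.2²) = 594.3 mm^2
Swept volume V = A × L; t = V / Q = A·L / Q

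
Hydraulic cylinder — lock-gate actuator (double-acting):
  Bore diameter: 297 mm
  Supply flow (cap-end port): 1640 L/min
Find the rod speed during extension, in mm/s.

v ≈ 395 mm/s

Cap-side area A_cap = π/4 × (297 mm)² = 69280 mm^2
v = Q / A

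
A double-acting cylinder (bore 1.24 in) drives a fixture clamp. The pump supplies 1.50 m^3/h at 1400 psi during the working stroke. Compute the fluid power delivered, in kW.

Hydraulic power = P × Q

W ≈ 4.02 kW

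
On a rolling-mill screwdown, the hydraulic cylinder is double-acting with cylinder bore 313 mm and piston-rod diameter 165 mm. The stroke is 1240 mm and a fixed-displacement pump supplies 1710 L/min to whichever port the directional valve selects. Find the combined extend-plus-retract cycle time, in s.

t ≈ 5.77 s

Cap-side area A_cap = π/4 × (313 mm)² = 76940 mm^2
Rod-side annular area A_ann = π/4 × (313² − 165²) = 55560 mm^2
t_ext = A_cap·L/Q = 3.348 s
t_ret = A_ann·L/Q = 2.417 s
t_cycle = t_ext + t_ret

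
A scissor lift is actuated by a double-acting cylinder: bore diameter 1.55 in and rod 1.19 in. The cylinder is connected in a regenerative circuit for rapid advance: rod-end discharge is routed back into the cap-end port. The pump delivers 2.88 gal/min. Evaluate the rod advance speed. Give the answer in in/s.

In regeneration the rod-end outflow joins the pump flow into the cap end, so the net volume the pump must supply per unit advance equals the rod cross-section area.
Rod cross-section A_rod = π/4 × (1.19 in)² = 1.112 in^2
v = Q_pump / A_rod

v ≈ 9.97 in/s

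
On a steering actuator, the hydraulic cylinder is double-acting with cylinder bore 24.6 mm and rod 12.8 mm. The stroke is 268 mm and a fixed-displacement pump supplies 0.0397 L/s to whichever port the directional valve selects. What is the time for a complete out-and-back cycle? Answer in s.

Cap-side area A_cap = π/4 × (24.6 mm)² = 475.3 mm^2
Rod-side annular area A_ann = π/4 × (24.6² − 12.8²) = 346.6 mm^2
t_ext = A_cap·L/Q = 3.209 s
t_ret = A_ann·L/Q = 2.340 s
t_cycle = t_ext + t_ret

t ≈ 5.55 s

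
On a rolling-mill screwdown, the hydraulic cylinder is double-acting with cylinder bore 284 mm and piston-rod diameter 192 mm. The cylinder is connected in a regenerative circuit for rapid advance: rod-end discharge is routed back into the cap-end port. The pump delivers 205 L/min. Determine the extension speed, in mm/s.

v ≈ 118 mm/s

In regeneration the rod-end outflow joins the pump flow into the cap end, so the net volume the pump must supply per unit advance equals the rod cross-section area.
Rod cross-section A_rod = π/4 × (192 mm)² = 28950 mm^2
v = Q_pump / A_rod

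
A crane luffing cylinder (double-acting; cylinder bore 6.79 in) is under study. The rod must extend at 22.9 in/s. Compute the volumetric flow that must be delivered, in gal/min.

Cap-side area A_cap = π/4 × (6.79 in)² = 36.21 in^2
Q = A × v

Q ≈ 215 gal/min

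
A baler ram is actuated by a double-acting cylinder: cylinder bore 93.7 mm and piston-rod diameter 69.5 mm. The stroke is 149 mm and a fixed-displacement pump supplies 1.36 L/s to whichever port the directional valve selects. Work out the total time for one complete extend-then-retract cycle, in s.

Cap-side area A_cap = π/4 × (93.7 mm)² = 6896 mm^2
Rod-side annular area A_ann = π/4 × (93.7² − 69.5²) = 3102 mm^2
t_ext = A_cap·L/Q = 0.7555 s
t_ret = A_ann·L/Q = 0.3398 s
t_cycle = t_ext + t_ret

t ≈ 1.10 s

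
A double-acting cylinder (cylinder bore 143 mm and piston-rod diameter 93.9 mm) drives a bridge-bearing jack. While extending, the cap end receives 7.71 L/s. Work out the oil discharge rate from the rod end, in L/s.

Q_out ≈ 4.39 L/s

Cap-side area A_cap = π/4 × (143 mm)² = 16060 mm^2
Rod-side annular area A_ann = π/4 × (143² − 93.9²) = 9136 mm^2
Piston speed v = Q_in/A_cap; rod-end outflow Q_out = v × A_ann = Q_in × A_ann/A_cap.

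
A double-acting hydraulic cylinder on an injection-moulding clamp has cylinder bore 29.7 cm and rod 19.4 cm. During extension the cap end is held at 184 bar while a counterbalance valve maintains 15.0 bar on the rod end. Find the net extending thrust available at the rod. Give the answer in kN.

F ≈ 1220 kN

Cap-side area A_cap = π/4 × (29.7 cm)² = 692.8 cm^2
Rod-side annular area A_ann = π/4 × (29.7² − 19.4²) = 397.2 cm^2
Net thrust = P_cap·A_cap − P_rod·A_ann = 1275 kN − 59.58 kN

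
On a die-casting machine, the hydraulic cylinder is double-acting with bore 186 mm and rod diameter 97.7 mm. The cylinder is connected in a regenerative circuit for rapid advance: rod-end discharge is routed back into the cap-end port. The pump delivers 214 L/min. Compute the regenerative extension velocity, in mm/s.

v ≈ 476 mm/s

In regeneration the rod-end outflow joins the pump flow into the cap end, so the net volume the pump must supply per unit advance equals the rod cross-section area.
Rod cross-section A_rod = π/4 × (97.7 mm)² = 7497 mm^2
v = Q_pump / A_rod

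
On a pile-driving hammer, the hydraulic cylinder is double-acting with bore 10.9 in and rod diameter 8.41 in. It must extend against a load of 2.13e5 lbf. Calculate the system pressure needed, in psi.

Cap-side area A_cap = π/4 × (10.9 in)² = 93.31 in^2
P = F / A = 2.13e5 lbf / A

P ≈ 2280 psi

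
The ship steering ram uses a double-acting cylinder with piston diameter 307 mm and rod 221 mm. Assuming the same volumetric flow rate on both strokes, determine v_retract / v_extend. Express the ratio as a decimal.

Cap-side area A_cap = π/4 × (307 mm)² = 74020 mm^2
Rod-side annular area A_ann = π/4 × (307² − 221²) = 35660 mm^2
For equal Q, v ∝ 1/A, so v_ret/v_ext = A_cap/A_ann.

v_ret/v_ext ≈ 2.08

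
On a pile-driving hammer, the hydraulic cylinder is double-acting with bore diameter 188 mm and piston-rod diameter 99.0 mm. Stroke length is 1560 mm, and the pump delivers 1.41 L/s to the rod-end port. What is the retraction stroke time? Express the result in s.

Rod-side annular area A_ann = π/4 × (188² − 99.0²) = 20060 mm^2
Swept volume V = A × L; t = V / Q = A·L / Q

t ≈ 22.2 s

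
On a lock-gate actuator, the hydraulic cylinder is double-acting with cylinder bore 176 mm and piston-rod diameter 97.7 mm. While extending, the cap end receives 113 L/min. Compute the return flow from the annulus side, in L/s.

Q_out ≈ 1.30 L/s

Cap-side area A_cap = π/4 × (176 mm)² = 24330 mm^2
Rod-side annular area A_ann = π/4 × (176² − 97.7²) = 16830 mm^2
Piston speed v = Q_in/A_cap; rod-end outflow Q_out = v × A_ann = Q_in × A_ann/A_cap.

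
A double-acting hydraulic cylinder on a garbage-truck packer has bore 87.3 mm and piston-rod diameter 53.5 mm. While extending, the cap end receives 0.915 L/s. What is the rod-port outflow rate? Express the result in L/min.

Cap-side area A_cap = π/4 × (87.3 mm)² = 5986 mm^2
Rod-side annular area A_ann = π/4 × (87.3² − 53.5²) = 3738 mm^2
Piston speed v = Q_in/A_cap; rod-end outflow Q_out = v × A_ann = Q_in × A_ann/A_cap.

Q_out ≈ 34.3 L/min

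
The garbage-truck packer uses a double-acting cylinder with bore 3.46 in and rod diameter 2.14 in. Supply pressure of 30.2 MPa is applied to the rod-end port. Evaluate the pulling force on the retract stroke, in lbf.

Rod-side annular area A_ann = π/4 × (3.46² − 2.14²) = 5.806 in^2
On retraction the pressure acts on the annular area (bore minus rod).
F = P × A_ann

F ≈ 25400 lbf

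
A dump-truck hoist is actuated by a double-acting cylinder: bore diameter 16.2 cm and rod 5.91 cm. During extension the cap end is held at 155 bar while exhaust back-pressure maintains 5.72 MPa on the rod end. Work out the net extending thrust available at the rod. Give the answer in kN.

Cap-side area A_cap = π/4 × (16.2 cm)² = 206.1 cm^2
Rod-side annular area A_ann = π/4 × (16.2² − 5.91²) = 178.7 cm^2
Net thrust = P_cap·A_cap − P_rod·A_ann = 319.5 kN − 102.2 kN

F ≈ 217 kN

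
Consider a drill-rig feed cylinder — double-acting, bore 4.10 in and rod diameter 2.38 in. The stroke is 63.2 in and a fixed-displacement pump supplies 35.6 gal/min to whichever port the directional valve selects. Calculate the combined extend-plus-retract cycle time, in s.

t ≈ 10.1 s

Cap-side area A_cap = π/4 × (4.10 in)² = 13.20 in^2
Rod-side annular area A_ann = π/4 × (4.10² − 2.38²) = 8.754 in^2
t_ext = A_cap·L/Q = 6.088 s
t_ret = A_ann·L/Q = 4.036 s
t_cycle = t_ext + t_ret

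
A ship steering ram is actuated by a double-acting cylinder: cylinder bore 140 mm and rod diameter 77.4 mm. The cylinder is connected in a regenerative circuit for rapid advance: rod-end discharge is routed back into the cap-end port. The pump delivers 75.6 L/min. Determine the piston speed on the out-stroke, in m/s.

In regeneration the rod-end outflow joins the pump flow into the cap end, so the net volume the pump must supply per unit advance equals the rod cross-section area.
Rod cross-section A_rod = π/4 × (77.4 mm)² = 4705 mm^2
v = Q_pump / A_rod

v ≈ 0.268 m/s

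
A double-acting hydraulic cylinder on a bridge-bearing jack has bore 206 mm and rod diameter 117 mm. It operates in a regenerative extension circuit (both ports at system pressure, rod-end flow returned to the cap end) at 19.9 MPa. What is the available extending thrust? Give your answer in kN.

With equal pressure on both faces, forces on the annular region cancel; the net push is pressure × rod cross-section.
Rod cross-section A_rod = π/4 × (117 mm)² = 10750 mm^2
F = P × A_rod

F ≈ 214 kN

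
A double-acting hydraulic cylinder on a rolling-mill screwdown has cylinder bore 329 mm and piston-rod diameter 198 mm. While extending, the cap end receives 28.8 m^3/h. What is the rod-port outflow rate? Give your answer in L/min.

Q_out ≈ 306 L/min

Cap-side area A_cap = π/4 × (329 mm)² = 85010 mm^2
Rod-side annular area A_ann = π/4 × (329² − 198²) = 54220 mm^2
Piston speed v = Q_in/A_cap; rod-end outflow Q_out = v × A_ann = Q_in × A_ann/A_cap.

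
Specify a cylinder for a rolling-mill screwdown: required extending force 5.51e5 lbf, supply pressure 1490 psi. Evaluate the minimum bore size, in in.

Extension force acts on the full piston face: F = P × (π/4)D².
D = √(4F / (πP)) = √(4 × 5.51e5 lbf / (π × 1490 psi))

D ≈ 21.7 in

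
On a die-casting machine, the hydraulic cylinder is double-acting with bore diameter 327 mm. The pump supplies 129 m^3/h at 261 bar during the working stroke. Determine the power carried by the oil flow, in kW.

Hydraulic power = P × Q

W ≈ 935 kW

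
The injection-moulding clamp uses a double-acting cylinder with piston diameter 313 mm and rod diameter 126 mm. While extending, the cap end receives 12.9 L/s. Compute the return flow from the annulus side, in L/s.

Q_out ≈ 10.8 L/s

Cap-side area A_cap = π/4 × (313 mm)² = 76940 mm^2
Rod-side annular area A_ann = π/4 × (313² − 126²) = 64480 mm^2
Piston speed v = Q_in/A_cap; rod-end outflow Q_out = v × A_ann = Q_in × A_ann/A_cap.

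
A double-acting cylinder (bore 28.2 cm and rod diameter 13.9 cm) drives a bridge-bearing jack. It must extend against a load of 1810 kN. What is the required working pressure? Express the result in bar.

Cap-side area A_cap = π/4 × (28.2 cm)² = 624.6 cm^2
P = F / A = 1810 kN / A

P ≈ 290 bar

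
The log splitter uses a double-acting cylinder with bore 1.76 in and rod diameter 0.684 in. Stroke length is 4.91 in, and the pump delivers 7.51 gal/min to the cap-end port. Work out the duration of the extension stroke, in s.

t ≈ 0.413 s

Cap-side area A_cap = π/4 × (1.76 in)² = 2.433 in^2
Swept volume V = A × L; t = V / Q = A·L / Q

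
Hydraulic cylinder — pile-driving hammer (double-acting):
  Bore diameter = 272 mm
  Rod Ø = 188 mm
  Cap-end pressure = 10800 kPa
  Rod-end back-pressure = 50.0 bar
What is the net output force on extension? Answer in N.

Cap-side area A_cap = π/4 × (272 mm)² = 58110 mm^2
Rod-side annular area A_ann = π/4 × (272² − 188²) = 30350 mm^2
Net thrust = P_cap·A_cap − P_rod·A_ann = 6.276e5 N − 1.517e5 N

F ≈ 4.76e5 N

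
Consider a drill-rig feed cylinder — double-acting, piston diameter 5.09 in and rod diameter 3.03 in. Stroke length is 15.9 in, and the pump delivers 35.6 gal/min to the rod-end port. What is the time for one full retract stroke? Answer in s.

Rod-side annular area A_ann = π/4 × (5.09² − 3.03²) = 13.14 in^2
Swept volume V = A × L; t = V / Q = A·L / Q

t ≈ 1.52 s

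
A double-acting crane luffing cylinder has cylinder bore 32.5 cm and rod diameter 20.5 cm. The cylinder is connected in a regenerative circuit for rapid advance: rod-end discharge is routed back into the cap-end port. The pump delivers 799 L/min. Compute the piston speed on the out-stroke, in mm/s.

v ≈ 403 mm/s

In regeneration the rod-end outflow joins the pump flow into the cap end, so the net volume the pump must supply per unit advance equals the rod cross-section area.
Rod cross-section A_rod = π/4 × (20.5 cm)² = 330.1 cm^2
v = Q_pump / A_rod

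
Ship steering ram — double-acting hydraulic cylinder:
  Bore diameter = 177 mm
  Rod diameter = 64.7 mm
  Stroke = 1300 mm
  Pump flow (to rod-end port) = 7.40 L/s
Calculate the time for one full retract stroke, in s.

t ≈ 3.75 s

Rod-side annular area A_ann = π/4 × (177² − 64.7²) = 21320 mm^2
Swept volume V = A × L; t = V / Q = A·L / Q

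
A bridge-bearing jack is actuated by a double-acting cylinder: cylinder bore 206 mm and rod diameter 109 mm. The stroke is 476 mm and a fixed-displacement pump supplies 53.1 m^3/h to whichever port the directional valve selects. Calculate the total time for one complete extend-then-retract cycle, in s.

t ≈ 1.85 s

Cap-side area A_cap = π/4 × (206 mm)² = 33330 mm^2
Rod-side annular area A_ann = π/4 × (206² − 109²) = 24000 mm^2
t_ext = A_cap·L/Q = 1.076 s
t_ret = A_ann·L/Q = 0.7744 s
t_cycle = t_ext + t_ret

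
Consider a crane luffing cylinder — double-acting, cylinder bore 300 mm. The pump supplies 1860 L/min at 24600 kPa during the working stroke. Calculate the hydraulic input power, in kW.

Hydraulic power = P × Q

W ≈ 763 kW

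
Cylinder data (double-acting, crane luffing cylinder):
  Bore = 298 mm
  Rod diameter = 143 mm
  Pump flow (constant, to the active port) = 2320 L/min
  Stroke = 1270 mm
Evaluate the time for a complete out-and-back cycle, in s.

t ≈ 4.05 s

Cap-side area A_cap = π/4 × (298 mm)² = 69750 mm^2
Rod-side annular area A_ann = π/4 × (298² − 143²) = 53690 mm^2
t_ext = A_cap·L/Q = 2.291 s
t_ret = A_ann·L/Q = 1.763 s
t_cycle = t_ext + t_ret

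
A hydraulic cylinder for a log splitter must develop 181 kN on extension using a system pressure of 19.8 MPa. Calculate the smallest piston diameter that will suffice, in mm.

D ≈ 108 mm

Extension force acts on the full piston face: F = P × (π/4)D².
D = √(4F / (πP)) = √(4 × 181 kN / (π × 19.8 MPa))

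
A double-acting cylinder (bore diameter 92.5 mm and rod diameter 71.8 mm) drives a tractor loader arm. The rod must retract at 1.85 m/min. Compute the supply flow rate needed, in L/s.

Rod-side annular area A_ann = π/4 × (92.5² − 71.8²) = 2671 mm^2
Q = A × v

Q ≈ 0.0824 L/s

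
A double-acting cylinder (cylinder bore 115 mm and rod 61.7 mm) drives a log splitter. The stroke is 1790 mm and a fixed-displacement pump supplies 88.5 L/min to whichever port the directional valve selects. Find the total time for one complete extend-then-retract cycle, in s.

t ≈ 21.6 s

Cap-side area A_cap = π/4 × (115 mm)² = 10390 mm^2
Rod-side annular area A_ann = π/4 × (115² − 61.7²) = 7397 mm^2
t_ext = A_cap·L/Q = 12.61 s
t_ret = A_ann·L/Q = 8.977 s
t_cycle = t_ext + t_ret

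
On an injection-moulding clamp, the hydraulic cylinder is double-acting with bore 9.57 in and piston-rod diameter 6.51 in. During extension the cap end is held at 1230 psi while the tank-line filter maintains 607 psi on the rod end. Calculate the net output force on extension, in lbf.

F ≈ 65000 lbf

Cap-side area A_cap = π/4 × (9.57 in)² = 71.93 in^2
Rod-side annular area A_ann = π/4 × (9.57² − 6.51²) = 38.65 in^2
Net thrust = P_cap·A_cap − P_rod·A_ann = 88470 lbf − 23460 lbf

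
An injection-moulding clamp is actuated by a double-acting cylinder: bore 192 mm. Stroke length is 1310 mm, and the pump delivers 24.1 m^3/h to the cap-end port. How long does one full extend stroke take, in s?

Cap-side area A_cap = π/4 × (192 mm)² = 28950 mm^2
Swept volume V = A × L; t = V / Q = A·L / Q

t ≈ 5.67 s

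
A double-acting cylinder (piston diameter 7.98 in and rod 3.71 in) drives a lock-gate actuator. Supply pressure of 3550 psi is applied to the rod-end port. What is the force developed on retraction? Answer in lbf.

F ≈ 1.39e5 lbf

Rod-side annular area A_ann = π/4 × (7.98² − 3.71²) = 39.20 in^2
On retraction the pressure acts on the annular area (bore minus rod).
F = P × A_ann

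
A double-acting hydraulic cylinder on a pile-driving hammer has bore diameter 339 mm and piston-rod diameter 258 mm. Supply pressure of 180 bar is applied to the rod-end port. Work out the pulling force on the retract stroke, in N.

Rod-side annular area A_ann = π/4 × (339² − 258²) = 37980 mm^2
On retraction the pressure acts on the annular area (bore minus rod).
F = P × A_ann

F ≈ 6.84e5 N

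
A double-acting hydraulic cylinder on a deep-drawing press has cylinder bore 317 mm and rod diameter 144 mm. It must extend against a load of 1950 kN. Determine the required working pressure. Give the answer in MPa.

P ≈ 24.7 MPa

Cap-side area A_cap = π/4 × (317 mm)² = 78920 mm^2
P = F / A = 1950 kN / A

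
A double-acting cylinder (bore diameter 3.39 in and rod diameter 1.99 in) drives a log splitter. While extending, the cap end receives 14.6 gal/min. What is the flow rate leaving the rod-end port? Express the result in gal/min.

Q_out ≈ 9.57 gal/min

Cap-side area A_cap = π/4 × (3.39 in)² = 9.026 in^2
Rod-side annular area A_ann = π/4 × (3.39² − 1.99²) = 5.916 in^2
Piston speed v = Q_in/A_cap; rod-end outflow Q_out = v × A_ann = Q_in × A_ann/A_cap.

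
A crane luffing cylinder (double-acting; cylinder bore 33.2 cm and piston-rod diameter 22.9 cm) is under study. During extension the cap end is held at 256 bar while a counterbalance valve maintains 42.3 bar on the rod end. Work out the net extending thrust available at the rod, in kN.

Cap-side area A_cap = π/4 × (33.2 cm)² = 865.7 cm^2
Rod-side annular area A_ann = π/4 × (33.2² − 22.9²) = 453.8 cm^2
Net thrust = P_cap·A_cap − P_rod·A_ann = 2216 kN − 192.0 kN

F ≈ 2020 kN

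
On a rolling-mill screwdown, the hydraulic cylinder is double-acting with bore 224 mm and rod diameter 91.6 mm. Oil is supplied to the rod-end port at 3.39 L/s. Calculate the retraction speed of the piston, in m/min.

v ≈ 6.20 m/min

Rod-side annular area A_ann = π/4 × (224² − 91.6²) = 32820 mm^2
Flow into the rod-end port fills the annular volume.
v = Q / A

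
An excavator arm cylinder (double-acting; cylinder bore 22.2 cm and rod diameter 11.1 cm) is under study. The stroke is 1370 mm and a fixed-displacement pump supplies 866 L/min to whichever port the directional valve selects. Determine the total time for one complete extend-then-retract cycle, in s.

t ≈ 6.43 s

Cap-side area A_cap = π/4 × (22.2 cm)² = 387.1 cm^2
Rod-side annular area A_ann = π/4 × (22.2² − 11.1²) = 290.3 cm^2
t_ext = A_cap·L/Q = 3.674 s
t_ret = A_ann·L/Q = 2.756 s
t_cycle = t_ext + t_ret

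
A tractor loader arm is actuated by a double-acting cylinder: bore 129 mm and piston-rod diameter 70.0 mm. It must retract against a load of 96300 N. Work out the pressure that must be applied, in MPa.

P ≈ 10.4 MPa

Rod-side annular area A_ann = π/4 × (129² − 70.0²) = 9221 mm^2
Retraction: pressure acts on the annular area.
P = F / A = 96300 N / A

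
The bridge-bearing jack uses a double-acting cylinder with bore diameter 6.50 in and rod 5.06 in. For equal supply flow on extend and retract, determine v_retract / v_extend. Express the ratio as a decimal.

Cap-side area A_cap = π/4 × (6.50 in)² = 33.18 in^2
Rod-side annular area A_ann = π/4 × (6.50² − 5.06²) = 13.07 in^2
For equal Q, v ∝ 1/A, so v_ret/v_ext = A_cap/A_ann.

v_ret/v_ext ≈ 2.54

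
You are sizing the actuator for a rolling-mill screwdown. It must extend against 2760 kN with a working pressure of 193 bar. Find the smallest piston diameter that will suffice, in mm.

D ≈ 427 mm

Extension force acts on the full piston face: F = P × (π/4)D².
D = √(4F / (πP)) = √(4 × 2760 kN / (π × 193 bar))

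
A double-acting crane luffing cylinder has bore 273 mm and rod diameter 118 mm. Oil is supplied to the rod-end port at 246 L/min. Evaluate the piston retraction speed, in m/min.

Rod-side annular area A_ann = π/4 × (273² − 118²) = 47600 mm^2
Flow into the rod-end port fills the annular volume.
v = Q / A

v ≈ 5.17 m/min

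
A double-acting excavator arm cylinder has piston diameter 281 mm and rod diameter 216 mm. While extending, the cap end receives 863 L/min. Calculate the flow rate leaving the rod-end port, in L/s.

Q_out ≈ 5.88 L/s

Cap-side area A_cap = π/4 × (281 mm)² = 62020 mm^2
Rod-side annular area A_ann = π/4 × (281² − 216²) = 25370 mm^2
Piston speed v = Q_in/A_cap; rod-end outflow Q_out = v × A_ann = Q_in × A_ann/A_cap.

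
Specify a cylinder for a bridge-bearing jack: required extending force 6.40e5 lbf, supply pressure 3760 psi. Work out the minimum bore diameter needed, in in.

Extension force acts on the full piston face: F = P × (π/4)D².
D = √(4F / (πP)) = √(4 × 6.40e5 lbf / (π × 3760 psi))

D ≈ 14.7 in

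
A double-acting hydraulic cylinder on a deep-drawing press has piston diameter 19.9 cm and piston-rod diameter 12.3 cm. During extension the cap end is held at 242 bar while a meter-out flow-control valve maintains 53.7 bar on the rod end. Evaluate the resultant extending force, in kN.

Cap-side area A_cap = π/4 × (19.9 cm)² = 311.0 cm^2
Rod-side annular area A_ann = π/4 × (19.9² − 12.3²) = 192.2 cm^2
Net thrust = P_cap·A_cap − P_rod·A_ann = 752.7 kN − 103.2 kN

F ≈ 649 kN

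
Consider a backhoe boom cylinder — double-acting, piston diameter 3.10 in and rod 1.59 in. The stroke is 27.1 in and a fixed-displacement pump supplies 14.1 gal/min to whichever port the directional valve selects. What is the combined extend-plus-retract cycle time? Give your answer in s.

t ≈ 6.54 s

Cap-side area A_cap = π/4 × (3.10 in)² = 7.548 in^2
Rod-side annular area A_ann = π/4 × (3.10² − 1.59²) = 5.562 in^2
t_ext = A_cap·L/Q = 3.768 s
t_ret = A_ann·L/Q = 2.777 s
t_cycle = t_ext + t_ret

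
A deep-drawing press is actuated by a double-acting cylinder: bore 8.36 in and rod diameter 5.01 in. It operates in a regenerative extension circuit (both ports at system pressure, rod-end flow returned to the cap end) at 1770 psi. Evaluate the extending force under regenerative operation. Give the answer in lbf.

F ≈ 34900 lbf

With equal pressure on both faces, forces on the annular region cancel; the net push is pressure × rod cross-section.
Rod cross-section A_rod = π/4 × (5.01 in)² = 19.71 in^2
F = P × A_rod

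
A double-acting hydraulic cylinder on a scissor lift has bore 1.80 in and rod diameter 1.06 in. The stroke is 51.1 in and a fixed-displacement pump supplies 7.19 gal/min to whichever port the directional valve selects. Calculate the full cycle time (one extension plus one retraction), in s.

t ≈ 7.77 s

Cap-side area A_cap = π/4 × (1.80 in)² = 2.545 in^2
Rod-side annular area A_ann = π/4 × (1.80² − 1.06²) = 1.662 in^2
t_ext = A_cap·L/Q = 4.697 s
t_ret = A_ann·L/Q = 3.068 s
t_cycle = t_ext + t_ret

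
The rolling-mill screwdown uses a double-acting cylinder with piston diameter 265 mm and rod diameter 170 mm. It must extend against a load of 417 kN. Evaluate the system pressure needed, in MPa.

P ≈ 7.56 MPa

Cap-side area A_cap = π/4 × (265 mm)² = 55150 mm^2
P = F / A = 417 kN / A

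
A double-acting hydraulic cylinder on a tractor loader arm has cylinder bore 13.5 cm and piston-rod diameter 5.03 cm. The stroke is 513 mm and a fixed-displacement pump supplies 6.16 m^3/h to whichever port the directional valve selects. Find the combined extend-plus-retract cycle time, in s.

t ≈ 7.99 s

Cap-side area A_cap = π/4 × (13.5 cm)² = 143.1 cm^2
Rod-side annular area A_ann = π/4 × (13.5² − 5.03²) = 123.3 cm^2
t_ext = A_cap·L/Q = 4.291 s
t_ret = A_ann·L/Q = 3.696 s
t_cycle = t_ext + t_ret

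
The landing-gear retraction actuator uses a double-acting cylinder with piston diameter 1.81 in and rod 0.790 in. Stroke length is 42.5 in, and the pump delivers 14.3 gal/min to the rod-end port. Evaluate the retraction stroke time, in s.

t ≈ 1.61 s

Rod-side annular area A_ann = π/4 × (1.81² − 0.790²) = 2.083 in^2
Swept volume V = A × L; t = V / Q = A·L / Q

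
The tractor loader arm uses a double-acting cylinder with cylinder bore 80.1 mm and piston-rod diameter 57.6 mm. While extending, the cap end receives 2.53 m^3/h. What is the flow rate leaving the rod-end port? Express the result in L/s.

Cap-side area A_cap = π/4 × (80.1 mm)² = 5039 mm^2
Rod-side annular area A_ann = π/4 × (80.1² − 57.6²) = 2433 mm^2
Piston speed v = Q_in/A_cap; rod-end outflow Q_out = v × A_ann = Q_in × A_ann/A_cap.

Q_out ≈ 0.339 L/s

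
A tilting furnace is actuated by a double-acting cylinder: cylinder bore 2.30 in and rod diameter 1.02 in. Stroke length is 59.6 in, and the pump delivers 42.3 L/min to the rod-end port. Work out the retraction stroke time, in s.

t ≈ 4.62 s

Rod-side annular area A_ann = π/4 × (2.30² − 1.02²) = 3.338 in^2
Swept volume V = A × L; t = V / Q = A·L / Q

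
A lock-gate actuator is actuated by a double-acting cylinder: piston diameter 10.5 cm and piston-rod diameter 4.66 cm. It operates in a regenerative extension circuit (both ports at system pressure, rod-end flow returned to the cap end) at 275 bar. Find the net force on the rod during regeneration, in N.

With equal pressure on both faces, forces on the annular region cancel; the net push is pressure × rod cross-section.
Rod cross-section A_rod = π/4 × (4.66 cm)² = 17.06 cm^2
F = P × A_rod

F ≈ 46900 N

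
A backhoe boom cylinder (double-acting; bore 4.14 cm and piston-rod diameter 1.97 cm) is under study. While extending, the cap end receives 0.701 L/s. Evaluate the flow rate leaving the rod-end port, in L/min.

Cap-side area A_cap = π/4 × (4.14 cm)² = 13.46 cm^2
Rod-side annular area A_ann = π/4 × (4.14² − 1.97²) = 10.41 cm^2
Piston speed v = Q_in/A_cap; rod-end outflow Q_out = v × A_ann = Q_in × A_ann/A_cap.

Q_out ≈ 32.5 L/min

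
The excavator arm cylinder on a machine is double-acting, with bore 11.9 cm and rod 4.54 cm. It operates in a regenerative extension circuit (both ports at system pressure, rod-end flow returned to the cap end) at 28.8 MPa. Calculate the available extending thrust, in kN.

With equal pressure on both faces, forces on the annular region cancel; the net push is pressure × rod cross-section.
Rod cross-section A_rod = π/4 × (4.54 cm)² = 16.19 cm^2
F = P × A_rod

F ≈ 46.6 kN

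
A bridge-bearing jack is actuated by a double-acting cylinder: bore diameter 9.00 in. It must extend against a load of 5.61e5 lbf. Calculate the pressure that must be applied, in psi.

P ≈ 8820 psi

Cap-side area A_cap = π/4 × (9.00 in)² = 63.62 in^2
P = F / A = 5.61e5 lbf / A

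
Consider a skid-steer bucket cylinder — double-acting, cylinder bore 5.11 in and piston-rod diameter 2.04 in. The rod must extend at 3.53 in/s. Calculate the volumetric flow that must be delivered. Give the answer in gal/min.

Q ≈ 18.8 gal/min

Cap-side area A_cap = π/4 × (5.11 in)² = 20.51 in^2
Q = A × v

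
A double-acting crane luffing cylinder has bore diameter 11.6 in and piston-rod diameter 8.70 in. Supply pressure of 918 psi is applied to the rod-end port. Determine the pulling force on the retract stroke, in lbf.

F ≈ 42400 lbf

Rod-side annular area A_ann = π/4 × (11.6² − 8.70²) = 46.24 in^2
On retraction the pressure acts on the annular area (bore minus rod).
F = P × A_ann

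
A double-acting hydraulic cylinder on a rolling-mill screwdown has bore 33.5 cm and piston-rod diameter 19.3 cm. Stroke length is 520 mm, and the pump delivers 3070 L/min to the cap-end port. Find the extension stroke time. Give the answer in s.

Cap-side area A_cap = π/4 × (33.5 cm)² = 881.4 cm^2
Swept volume V = A × L; t = V / Q = A·L / Q

t ≈ 0.896 s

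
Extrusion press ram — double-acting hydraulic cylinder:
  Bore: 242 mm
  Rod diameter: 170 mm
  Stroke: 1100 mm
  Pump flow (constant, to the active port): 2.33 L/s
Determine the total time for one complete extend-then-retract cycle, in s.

Cap-side area A_cap = π/4 × (242 mm)² = 46000 mm^2
Rod-side annular area A_ann = π/4 × (242² − 170²) = 23300 mm^2
t_ext = A_cap·L/Q = 21.71 s
t_ret = A_ann·L/Q = 11.00 s
t_cycle = t_ext + t_ret

t ≈ 32.7 s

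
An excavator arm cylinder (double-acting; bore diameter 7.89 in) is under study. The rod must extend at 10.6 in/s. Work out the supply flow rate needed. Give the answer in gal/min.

Q ≈ 135 gal/min

Cap-side area A_cap = π/4 × (7.89 in)² = 48.89 in^2
Q = A × v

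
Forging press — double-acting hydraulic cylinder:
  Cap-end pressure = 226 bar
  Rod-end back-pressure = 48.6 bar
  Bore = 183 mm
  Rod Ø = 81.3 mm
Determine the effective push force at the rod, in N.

Cap-side area A_cap = π/4 × (183 mm)² = 26300 mm^2
Rod-side annular area A_ann = π/4 × (183² − 81.3²) = 21110 mm^2
Net thrust = P_cap·A_cap − P_rod·A_ann = 5.944e5 N − 1.026e5 N

F ≈ 4.92e5 N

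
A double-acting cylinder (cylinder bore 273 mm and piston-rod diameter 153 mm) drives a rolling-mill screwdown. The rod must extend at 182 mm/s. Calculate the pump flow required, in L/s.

Cap-side area A_cap = π/4 × (273 mm)² = 58530 mm^2
Q = A × v

Q ≈ 10.7 L/s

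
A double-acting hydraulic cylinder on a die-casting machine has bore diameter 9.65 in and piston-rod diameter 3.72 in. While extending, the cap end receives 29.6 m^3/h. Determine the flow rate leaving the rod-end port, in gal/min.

Q_out ≈ 111 gal/min

Cap-side area A_cap = π/4 × (9.65 in)² = 73.14 in^2
Rod-side annular area A_ann = π/4 × (9.65² − 3.72²) = 62.27 in^2
Piston speed v = Q_in/A_cap; rod-end outflow Q_out = v × A_ann = Q_in × A_ann/A_cap.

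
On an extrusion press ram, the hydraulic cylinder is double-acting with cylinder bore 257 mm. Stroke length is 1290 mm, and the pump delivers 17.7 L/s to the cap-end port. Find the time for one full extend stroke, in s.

Cap-side area A_cap = π/4 × (257 mm)² = 51870 mm^2
Swept volume V = A × L; t = V / Q = A·L / Q

t ≈ 3.78 s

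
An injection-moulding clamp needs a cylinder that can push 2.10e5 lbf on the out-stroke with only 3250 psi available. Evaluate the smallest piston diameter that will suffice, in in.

Extension force acts on the full piston face: F = P × (π/4)D².
D = √(4F / (πP)) = √(4 × 2.10e5 lbf / (π × 3250 psi))

D ≈ 9.07 in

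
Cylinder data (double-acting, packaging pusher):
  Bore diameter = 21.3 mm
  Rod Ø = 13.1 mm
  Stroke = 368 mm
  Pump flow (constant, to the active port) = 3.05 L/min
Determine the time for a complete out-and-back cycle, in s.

Cap-side area A_cap = π/4 × (21.3 mm)² = 356.3 mm^2
Rod-side annular area A_ann = π/4 × (21.3² − 13.1²) = 221.5 mm^2
t_ext = A_cap·L/Q = 2.580 s
t_ret = A_ann·L/Q = 1.604 s
t_cycle = t_ext + t_ret

t ≈ 4.18 s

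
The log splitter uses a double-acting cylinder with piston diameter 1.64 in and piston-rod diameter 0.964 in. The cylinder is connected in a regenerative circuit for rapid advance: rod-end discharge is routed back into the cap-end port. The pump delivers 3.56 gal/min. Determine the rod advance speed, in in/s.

v ≈ 18.8 in/s

In regeneration the rod-end outflow joins the pump flow into the cap end, so the net volume the pump must supply per unit advance equals the rod cross-section area.
Rod cross-section A_rod = π/4 × (0.964 in)² = 0.7299 in^2
v = Q_pump / A_rod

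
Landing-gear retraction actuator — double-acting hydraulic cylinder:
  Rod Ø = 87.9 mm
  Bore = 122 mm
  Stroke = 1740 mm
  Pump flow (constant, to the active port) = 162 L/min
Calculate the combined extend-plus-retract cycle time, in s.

t ≈ 11.2 s

Cap-side area A_cap = π/4 × (122 mm)² = 11690 mm^2
Rod-side annular area A_ann = π/4 × (122² − 87.9²) = 5622 mm^2
t_ext = A_cap·L/Q = 7.533 s
t_ret = A_ann·L/Q = 3.623 s
t_cycle = t_ext + t_ret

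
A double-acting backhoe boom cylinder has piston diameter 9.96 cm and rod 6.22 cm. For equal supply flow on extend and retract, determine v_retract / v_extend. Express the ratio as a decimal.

v_ret/v_ext ≈ 1.64

Cap-side area A_cap = π/4 × (9.96 cm)² = 77.91 cm^2
Rod-side annular area A_ann = π/4 × (9.96² − 6.22²) = 47.53 cm^2
For equal Q, v ∝ 1/A, so v_ret/v_ext = A_cap/A_ann.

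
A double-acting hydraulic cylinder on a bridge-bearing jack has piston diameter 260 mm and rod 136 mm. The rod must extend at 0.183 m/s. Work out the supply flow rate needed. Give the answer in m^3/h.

Q ≈ 35.0 m^3/h

Cap-side area A_cap = π/4 × (260 mm)² = 53090 mm^2
Q = A × v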